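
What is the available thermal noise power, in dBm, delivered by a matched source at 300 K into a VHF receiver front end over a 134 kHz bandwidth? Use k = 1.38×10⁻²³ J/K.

−122.6 dBm

P_n = kTB = 1.38×10⁻²³ × 300 × 1.34×10⁵ = 5.55×10⁻¹⁶ W
In dBm: 10 log₁₀(5.55×10⁻¹⁶ / 10⁻³) = −122.6 dBm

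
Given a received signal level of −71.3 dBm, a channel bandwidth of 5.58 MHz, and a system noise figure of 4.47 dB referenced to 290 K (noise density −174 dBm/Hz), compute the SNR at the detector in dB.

Noise floor: N = −174 + 10 log₁₀(B) + NF
10 log₁₀(5.58×10⁶) = 67.47 dB
N = −174 + 67.47 + 4.47 = −102.06 dBm
SNR = P_sig − N = −71.3 − (−102.06) = 30.76 dB → 30.8 dB

30.8 dB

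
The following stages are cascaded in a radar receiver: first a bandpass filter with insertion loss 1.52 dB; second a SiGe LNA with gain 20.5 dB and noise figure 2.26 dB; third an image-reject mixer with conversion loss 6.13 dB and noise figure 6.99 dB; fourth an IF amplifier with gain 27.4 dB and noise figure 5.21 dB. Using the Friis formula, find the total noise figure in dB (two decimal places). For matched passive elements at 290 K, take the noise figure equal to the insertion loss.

Convert to linear (a loss of L dB is a gain of −L dB): F_i = 10^(NF_i/10), G_i = 10^(G_i,dB/10)
  Stage 1: F_1 = 10^(1.52/10) = 1.419, G_1 = 10^(−1.52/10) = 0.7047
  Stage 2: F_2 = 10^(2.26/10) = 1.683, G_2 = 10^(20.5/10) = 112.2
  Stage 3: F_3 = 10^(6.99/10) = 5.000, G_3 = 10^(−6.13/10) = 0.2438
  Stage 4: F_4 = 10^(5.21/10) = 3.319, G_4 = 10^(27.4/10) = 549.5
Friis cascade:
  F = 1.419 + (1.683 − 1)/0.7047 + (5.000 − 1)/79.07 + (3.319 − 1)/19.28 = 2.559
NF = 10 log₁₀(2.559) = 4.08 dB

4.08 dB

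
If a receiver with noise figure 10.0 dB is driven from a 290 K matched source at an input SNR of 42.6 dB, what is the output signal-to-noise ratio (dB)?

32.6 dB

By definition F = SNR_in/SNR_out, so in dB: SNR_out = SNR_in − NF
SNR_out = 42.6 − 10.0 = 32.6 dB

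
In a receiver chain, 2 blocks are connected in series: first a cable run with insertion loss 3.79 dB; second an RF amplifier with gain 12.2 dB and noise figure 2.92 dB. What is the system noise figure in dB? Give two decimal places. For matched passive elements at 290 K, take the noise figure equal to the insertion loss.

6.71 dB

Convert to linear (a loss of L dB is a gain of −L dB): F_i = 10^(NF_i/10), G_i = 10^(G_i,dB/10)
  Stage 1: F_1 = 10^(3.79/10) = 2.393, G_1 = 10^(−3.79/10) = 0.4178
  Stage 2: F_2 = 10^(2.92/10) = 1.959, G_2 = 10^(12.2/10) = 16.60
Friis cascade:
  F = 2.393 + (1.959 − 1)/0.4178 = 4.688
NF = 10 log₁₀(4.688) = 6.71 dB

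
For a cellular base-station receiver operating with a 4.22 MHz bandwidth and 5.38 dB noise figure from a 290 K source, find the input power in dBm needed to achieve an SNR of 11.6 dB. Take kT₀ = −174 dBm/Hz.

Sensitivity = −174 + 10 log₁₀(B) + NF + SNR_min
= −174 + 66.25 + 5.38 + 11.6
= −90.77 dBm → −90.8 dBm

−90.8 dBm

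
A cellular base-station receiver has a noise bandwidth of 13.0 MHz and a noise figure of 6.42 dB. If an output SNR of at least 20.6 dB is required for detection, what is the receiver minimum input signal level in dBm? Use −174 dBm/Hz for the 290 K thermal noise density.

−75.8 dBm

Sensitivity = −174 + 10 log₁₀(B) + NF + SNR_min
= −174 + 71.14 + 6.42 + 20.6
= −75.84 dBm → −75.8 dBm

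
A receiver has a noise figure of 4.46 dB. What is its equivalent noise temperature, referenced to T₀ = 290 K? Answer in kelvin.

520 K

F = 10^(4.46/10) = 2.79254
T_e = (F − 1)·T₀ = (2.79254 − 1) × 290 = 520 K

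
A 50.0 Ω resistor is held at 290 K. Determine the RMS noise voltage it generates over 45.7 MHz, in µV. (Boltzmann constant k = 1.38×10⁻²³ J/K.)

6.05 µV

V_n = √(4kTRB)
4kTRB = 4 × 1.38×10⁻²³ × 290 × 5.00×10¹ × 4.57×10⁷ = 3.66×10⁻¹¹ V²
V_n = √(3.66×10⁻¹¹) = 6.05×10⁻⁶ V = 6.05 µV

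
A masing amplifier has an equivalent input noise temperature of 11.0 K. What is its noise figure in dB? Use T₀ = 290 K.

0.162 dB

F = 1 + T_e/T₀ = 1 + 11.0/290 = 1.03793
NF = 10 log₁₀(1.03793) = 0.162 dB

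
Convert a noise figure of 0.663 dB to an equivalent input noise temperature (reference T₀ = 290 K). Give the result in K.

F = 10^(0.663/10) = 1.16493
T_e = (F − 1)·T₀ = (1.16493 − 1) × 290 = 47.8 K

47.8 K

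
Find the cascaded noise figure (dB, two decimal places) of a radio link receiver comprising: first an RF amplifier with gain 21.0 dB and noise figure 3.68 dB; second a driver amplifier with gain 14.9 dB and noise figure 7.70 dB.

3.75 dB

Convert to linear (a loss of L dB is a gain of −L dB): F_i = 10^(NF_i/10), G_i = 10^(G_i,dB/10)
  Stage 1: F_1 = 10^(3.68/10) = 2.333, G_1 = 10^(21.0/10) = 125.9
  Stage 2: F_2 = 10^(7.70/10) = 5.888, G_2 = 10^(14.9/10) = 30.90
Friis cascade:
  F = 2.333 + (5.888 − 1)/125.9 = 2.372
NF = 10 log₁₀(2.372) = 3.75 dB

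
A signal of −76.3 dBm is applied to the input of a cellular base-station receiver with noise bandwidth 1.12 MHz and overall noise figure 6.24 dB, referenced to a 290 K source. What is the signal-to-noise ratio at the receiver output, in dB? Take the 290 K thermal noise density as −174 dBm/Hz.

31.0 dB

Noise floor: N = −174 + 10 log₁₀(B) + NF
10 log₁₀(1.12×10⁶) = 60.49 dB
N = −174 + 60.49 + 6.24 = −107.27 dBm
SNR = P_sig − N = −76.3 − (−107.27) = 30.97 dB → 31.0 dB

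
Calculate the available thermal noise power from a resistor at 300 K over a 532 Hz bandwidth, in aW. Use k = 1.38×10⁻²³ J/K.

P_n = kTB = 1.38×10⁻²³ × 300 × 5.32×10² = 2.20×10⁻¹⁸ W = 2.20 aW

2.20 aW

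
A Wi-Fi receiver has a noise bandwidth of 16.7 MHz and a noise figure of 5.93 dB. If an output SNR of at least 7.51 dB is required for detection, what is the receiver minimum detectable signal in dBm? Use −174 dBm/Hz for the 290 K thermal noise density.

Sensitivity = −174 + 10 log₁₀(B) + NF + SNR_min
= −174 + 72.23 + 5.93 + 7.51
= −88.33 dBm → −88.3 dBm

−88.3 dBm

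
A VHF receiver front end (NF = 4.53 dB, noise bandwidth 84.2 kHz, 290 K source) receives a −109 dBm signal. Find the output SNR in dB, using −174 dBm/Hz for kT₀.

11.2 dB

Noise floor: N = −174 + 10 log₁₀(B) + NF
10 log₁₀(8.42×10⁴) = 49.25 dB
N = −174 + 49.25 + 4.53 = −120.22 dBm
SNR = P_sig − N = −109 − (−120.22) = 11.22 dB → 11.2 dB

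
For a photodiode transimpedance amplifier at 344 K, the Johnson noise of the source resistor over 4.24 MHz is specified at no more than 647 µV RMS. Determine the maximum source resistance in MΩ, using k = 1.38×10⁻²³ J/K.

Johnson–Nyquist: V_n = √(4kTRB) ⇒ R = V_n² / (4kTB)
4kTB = 4 × 1.38×10⁻²³ × 344 × 4.24×10⁶ = 8.05×10⁻¹⁴
R = (6.47×10⁻⁴)² / 8.05×10⁻¹⁴ = 5.20×10⁶ Ω = 5.20 MΩ

5.20 MΩ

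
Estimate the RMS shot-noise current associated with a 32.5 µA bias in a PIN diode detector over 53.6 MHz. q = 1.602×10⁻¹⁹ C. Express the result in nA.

23.6 nA

I_n = √(2qI·B)
2qI·B = 2 × 1.602×10⁻¹⁹ × 3.25×10⁻⁵ × 5.36×10⁷ = 5.58×10⁻¹⁶ A²
I_n = √(5.58×10⁻¹⁶) = 2.36×10⁻⁸ A = 23.6 nA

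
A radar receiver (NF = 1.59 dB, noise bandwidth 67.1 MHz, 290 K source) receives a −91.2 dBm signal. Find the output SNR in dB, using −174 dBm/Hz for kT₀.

Noise floor: N = −174 + 10 log₁₀(B) + NF
10 log₁₀(6.71×10⁷) = 78.27 dB
N = −174 + 78.27 + 1.59 = −94.14 dBm
SNR = P_sig − N = −91.2 − (−94.14) = 2.94 dB → 2.9 dB

2.9 dB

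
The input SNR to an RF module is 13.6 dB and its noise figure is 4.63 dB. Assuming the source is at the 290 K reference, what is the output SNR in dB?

By definition F = SNR_in/SNR_out, so in dB: SNR_out = SNR_in − NF
SNR_out = 13.6 − 4.63 = 8.97 dB

8.97 dB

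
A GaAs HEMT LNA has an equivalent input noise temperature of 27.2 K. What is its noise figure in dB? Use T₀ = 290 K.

F = 1 + T_e/T₀ = 1 + 27.2/290 = 1.09379
NF = 10 log₁₀(1.09379) = 0.389 dB

0.389 dB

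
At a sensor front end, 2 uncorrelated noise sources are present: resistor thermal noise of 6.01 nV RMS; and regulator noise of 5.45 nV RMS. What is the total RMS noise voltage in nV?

Uncorrelated sources add in power (mean-square): V_tot = √(ΣV_i²)
V_tot = √[(6.01×10⁻⁹)² + (5.45×10⁻⁹)²] = 8.11×10⁻⁹ V = 8.11 nV

8.11 nV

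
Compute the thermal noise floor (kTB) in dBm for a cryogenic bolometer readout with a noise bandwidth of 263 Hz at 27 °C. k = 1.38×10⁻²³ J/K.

−149.6 dBm

T = 27 °C + 273.15 = 300.15 K
P_n = kTB = 1.38×10⁻²³ × 300.15 × 2.63×10² = 1.09×10⁻¹⁸ W
In dBm: 10 log₁₀(1.09×10⁻¹⁸ / 10⁻³) = −149.6 dBm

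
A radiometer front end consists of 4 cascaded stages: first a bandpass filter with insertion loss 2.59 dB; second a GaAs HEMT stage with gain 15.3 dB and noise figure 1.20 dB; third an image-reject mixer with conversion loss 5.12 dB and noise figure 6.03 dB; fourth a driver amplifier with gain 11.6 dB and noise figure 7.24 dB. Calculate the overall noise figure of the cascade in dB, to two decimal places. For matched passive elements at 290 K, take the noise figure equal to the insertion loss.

5.19 dB

Convert to linear (a loss of L dB is a gain of −L dB): F_i = 10^(NF_i/10), G_i = 10^(G_i,dB/10)
  Stage 1: F_1 = 10^(2.59/10) = 1.816, G_1 = 10^(−2.59/10) = 0.5508
  Stage 2: F_2 = 10^(1.20/10) = 1.318, G_2 = 10^(15.3/10) = 33.88
  Stage 3: F_3 = 10^(6.03/10) = 4.009, G_3 = 10^(−5.12/10) = 0.3076
  Stage 4: F_4 = 10^(7.24/10) = 5.297, G_4 = 10^(11.6/10) = 14.45
Friis cascade:
  F = 1.816 + (1.318 − 1)/0.5508 + (4.009 − 1)/18.66 + (5.297 − 1)/5.741 = 3.303
NF = 10 log₁₀(3.303) = 5.19 dB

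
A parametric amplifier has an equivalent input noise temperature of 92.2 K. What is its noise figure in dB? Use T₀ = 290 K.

F = 1 + T_e/T₀ = 1 + 92.2/290 = 1.31793
NF = 10 log₁₀(1.31793) = 1.20 dB

1.20 dB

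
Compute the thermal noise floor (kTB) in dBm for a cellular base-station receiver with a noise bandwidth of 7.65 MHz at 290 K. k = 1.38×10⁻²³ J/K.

−105.1 dBm

P_n = kTB = 1.38×10⁻²³ × 290 × 7.65×10⁶ = 3.06×10⁻¹⁴ W
In dBm: 10 log₁₀(3.06×10⁻¹⁴ / 10⁻³) = −105.1 dBm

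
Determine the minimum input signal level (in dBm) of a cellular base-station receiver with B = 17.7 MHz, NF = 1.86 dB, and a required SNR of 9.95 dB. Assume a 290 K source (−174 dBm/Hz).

−89.7 dBm

Sensitivity = −174 + 10 log₁₀(B) + NF + SNR_min
= −174 + 72.48 + 1.86 + 9.95
= −89.71 dBm → −89.7 dBm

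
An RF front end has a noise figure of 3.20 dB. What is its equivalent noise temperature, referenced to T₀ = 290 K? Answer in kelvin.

316 K

F = 10^(3.20/10) = 2.0893
T_e = (F − 1)·T₀ = (2.0893 − 1) × 290 = 316 K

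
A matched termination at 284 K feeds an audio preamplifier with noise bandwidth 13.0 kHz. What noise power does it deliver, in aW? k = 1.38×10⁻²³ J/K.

50.9 aW

P_n = kTB = 1.38×10⁻²³ × 284 × 1.30×10⁴ = 5.09×10⁻¹⁷ W = 50.9 aW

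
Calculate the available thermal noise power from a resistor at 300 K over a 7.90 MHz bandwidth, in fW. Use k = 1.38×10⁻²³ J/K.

32.7 fW

P_n = kTB = 1.38×10⁻²³ × 300 × 7.90×10⁶ = 3.27×10⁻¹⁴ W = 32.7 fW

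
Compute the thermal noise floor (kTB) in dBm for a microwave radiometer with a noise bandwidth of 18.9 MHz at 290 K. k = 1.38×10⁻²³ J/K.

−101.2 dBm

P_n = kTB = 1.38×10⁻²³ × 290 × 1.89×10⁷ = 7.56×10⁻¹⁴ W
In dBm: 10 log₁₀(7.56×10⁻¹⁴ / 10⁻³) = −101.2 dBm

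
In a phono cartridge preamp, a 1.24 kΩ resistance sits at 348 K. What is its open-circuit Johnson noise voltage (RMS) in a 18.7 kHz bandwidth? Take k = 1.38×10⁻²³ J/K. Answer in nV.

667 nV

V_n = √(4kTRB)
4kTRB = 4 × 1.38×10⁻²³ × 348 × 1.24×10³ × 1.87×10⁴ = 4.45×10⁻¹³ V²
V_n = √(4.45×10⁻¹³) = 6.67×10⁻⁷ V = 667 nV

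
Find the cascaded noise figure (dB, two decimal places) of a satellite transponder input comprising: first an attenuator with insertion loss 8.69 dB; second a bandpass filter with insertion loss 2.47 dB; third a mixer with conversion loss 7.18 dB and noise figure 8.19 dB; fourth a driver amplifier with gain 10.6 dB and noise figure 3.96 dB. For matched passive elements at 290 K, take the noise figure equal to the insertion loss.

Convert to linear (a loss of L dB is a gain of −L dB): F_i = 10^(NF_i/10), G_i = 10^(G_i,dB/10)
  Stage 1: F_1 = 10^(8.69/10) = 7.396, G_1 = 10^(−8.69/10) = 0.1352
  Stage 2: F_2 = 10^(2.47/10) = 1.766, G_2 = 10^(−2.47/10) = 0.5662
  Stage 3: F_3 = 10^(8.19/10) = 6.592, G_3 = 10^(−7.18/10) = 0.1914
  Stage 4: F_4 = 10^(3.96/10) = 2.489, G_4 = 10^(10.6/10) = 11.48
Friis cascade:
  F = 7.396 + (1.766 − 1)/0.1352 + (6.592 − 1)/0.07656 + (2.489 − 1)/0.01466 = 187.7
NF = 10 log₁₀(187.7) = 22.73 dB

22.73 dB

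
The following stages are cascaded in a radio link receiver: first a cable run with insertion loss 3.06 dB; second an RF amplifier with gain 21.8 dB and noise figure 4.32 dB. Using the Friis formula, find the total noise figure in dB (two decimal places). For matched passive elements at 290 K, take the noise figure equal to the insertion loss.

Convert to linear (a loss of L dB is a gain of −L dB): F_i = 10^(NF_i/10), G_i = 10^(G_i,dB/10)
  Stage 1: F_1 = 10^(3.06/10) = 2.023, G_1 = 10^(−3.06/10) = 0.4943
  Stage 2: F_2 = 10^(4.32/10) = 2.704, G_2 = 10^(21.8/10) = 151.4
Friis cascade:
  F = 2.023 + (2.704 − 1)/0.4943 = 5.470
NF = 10 log₁₀(5.470) = 7.38 dB

7.38 dB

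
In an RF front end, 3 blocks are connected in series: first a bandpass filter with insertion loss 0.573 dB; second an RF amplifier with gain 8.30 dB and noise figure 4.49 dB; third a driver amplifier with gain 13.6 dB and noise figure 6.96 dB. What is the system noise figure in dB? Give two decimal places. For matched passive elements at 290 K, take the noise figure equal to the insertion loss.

Convert to linear (a loss of L dB is a gain of −L dB): F_i = 10^(NF_i/10), G_i = 10^(G_i,dB/10)
  Stage 1: F_1 = 10^(0.573/10) = 1.141, G_1 = 10^(−0.573/10) = 0.8764
  Stage 2: F_2 = 10^(4.49/10) = 2.812, G_2 = 10^(8.30/10) = 6.761
  Stage 3: F_3 = 10^(6.96/10) = 4.966, G_3 = 10^(13.6/10) = 22.91
Friis cascade:
  F = 1.141 + (2.812 − 1)/0.8764 + (4.966 − 1)/5.925 = 3.878
NF = 10 log₁₀(3.878) = 5.89 dB

5.89 dB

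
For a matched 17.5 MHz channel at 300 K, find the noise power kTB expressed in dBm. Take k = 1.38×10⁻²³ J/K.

−101.4 dBm

P_n = kTB = 1.38×10⁻²³ × 300 × 1.75×10⁷ = 7.25×10⁻¹⁴ W
In dBm: 10 log₁₀(7.25×10⁻¹⁴ / 10⁻³) = −101.4 dBm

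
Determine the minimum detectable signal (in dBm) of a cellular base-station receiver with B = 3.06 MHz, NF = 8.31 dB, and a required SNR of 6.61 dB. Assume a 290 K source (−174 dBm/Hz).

−94.2 dBm

Sensitivity = −174 + 10 log₁₀(B) + NF + SNR_min
= −174 + 64.86 + 8.31 + 6.61
= −94.22 dBm → −94.2 dBm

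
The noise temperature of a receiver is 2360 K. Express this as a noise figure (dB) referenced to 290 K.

F = 1 + T_e/T₀ = 1 + 2360/290 = 9.13793
NF = 10 log₁₀(9.13793) = 9.61 dB

9.61 dB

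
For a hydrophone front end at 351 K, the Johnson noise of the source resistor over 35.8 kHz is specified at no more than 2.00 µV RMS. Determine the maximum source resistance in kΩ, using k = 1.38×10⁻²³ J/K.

5.77 kΩ

Johnson–Nyquist: V_n = √(4kTRB) ⇒ R = V_n² / (4kTB)
4kTB = 4 × 1.38×10⁻²³ × 351 × 3.58×10⁴ = 6.94×10⁻¹⁶
R = (2.00×10⁻⁶)² / 6.94×10⁻¹⁶ = 5.77×10³ Ω = 5.77 kΩ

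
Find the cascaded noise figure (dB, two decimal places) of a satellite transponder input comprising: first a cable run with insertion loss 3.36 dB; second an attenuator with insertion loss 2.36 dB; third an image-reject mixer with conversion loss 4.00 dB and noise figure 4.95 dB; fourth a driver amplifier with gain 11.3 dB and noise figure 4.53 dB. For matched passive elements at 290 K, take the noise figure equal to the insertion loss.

14.61 dB

Convert to linear (a loss of L dB is a gain of −L dB): F_i = 10^(NF_i/10), G_i = 10^(G_i,dB/10)
  Stage 1: F_1 = 10^(3.36/10) = 2.168, G_1 = 10^(−3.36/10) = 0.4613
  Stage 2: F_2 = 10^(2.36/10) = 1.722, G_2 = 10^(−2.36/10) = 0.5808
  Stage 3: F_3 = 10^(4.95/10) = 3.126, G_3 = 10^(−4.00/10) = 0.3981
  Stage 4: F_4 = 10^(4.53/10) = 2.838, G_4 = 10^(11.3/10) = 13.49
Friis cascade:
  F = 2.168 + (1.722 − 1)/0.4613 + (3.126 − 1)/0.2679 + (2.838 − 1)/0.1067 = 28.90
NF = 10 log₁₀(28.90) = 14.61 dB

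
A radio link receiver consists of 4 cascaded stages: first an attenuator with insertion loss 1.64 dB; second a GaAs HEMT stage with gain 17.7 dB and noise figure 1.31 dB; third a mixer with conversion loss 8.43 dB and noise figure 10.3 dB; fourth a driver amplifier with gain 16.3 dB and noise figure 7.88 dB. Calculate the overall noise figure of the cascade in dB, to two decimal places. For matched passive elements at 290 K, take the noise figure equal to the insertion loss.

4.91 dB

Convert to linear (a loss of L dB is a gain of −L dB): F_i = 10^(NF_i/10), G_i = 10^(G_i,dB/10)
  Stage 1: F_1 = 10^(1.64/10) = 1.459, G_1 = 10^(−1.64/10) = 0.6855
  Stage 2: F_2 = 10^(1.31/10) = 1.352, G_2 = 10^(17.7/10) = 58.88
  Stage 3: F_3 = 10^(10.3/10) = 10.72, G_3 = 10^(−8.43/10) = 0.1435
  Stage 4: F_4 = 10^(7.88/10) = 6.138, G_4 = 10^(16.3/10) = 42.66
Friis cascade:
  F = 1.459 + (1.352 − 1)/0.6855 + (10.72 − 1)/40.36 + (6.138 − 1)/5.794 = 3.100
NF = 10 log₁₀(3.100) = 4.91 dB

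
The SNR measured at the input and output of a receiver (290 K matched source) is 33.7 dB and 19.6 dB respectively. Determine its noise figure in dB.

14.1 dB

NF (dB) = SNR_in(dB) − SNR_out(dB) when the source is at T₀
NF = 33.7 − 19.6 = 14.1 dB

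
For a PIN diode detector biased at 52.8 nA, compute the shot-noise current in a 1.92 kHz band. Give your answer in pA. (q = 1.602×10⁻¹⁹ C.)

5.70 pA

I_n = √(2qI·B)
2qI·B = 2 × 1.602×10⁻¹⁹ × 5.28×10⁻⁸ × 1.92×10³ = 3.25×10⁻²³ A²
I_n = √(3.25×10⁻²³) = 5.70×10⁻¹² A = 5.70 pA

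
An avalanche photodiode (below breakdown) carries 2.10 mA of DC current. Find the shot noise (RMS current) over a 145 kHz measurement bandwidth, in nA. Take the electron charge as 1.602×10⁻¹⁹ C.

9.88 nA

I_n = √(2qI·B)
2qI·B = 2 × 1.602×10⁻¹⁹ × 2.10×10⁻³ × 1.45×10⁵ = 9.76×10⁻¹⁷ A²
I_n = √(9.76×10⁻¹⁷) = 9.88×10⁻⁹ A = 9.88 nA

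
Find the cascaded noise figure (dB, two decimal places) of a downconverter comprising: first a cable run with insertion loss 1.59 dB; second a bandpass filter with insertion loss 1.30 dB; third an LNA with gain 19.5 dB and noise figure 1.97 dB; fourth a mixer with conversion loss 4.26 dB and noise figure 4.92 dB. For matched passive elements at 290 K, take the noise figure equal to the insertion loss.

4.92 dB

Convert to linear (a loss of L dB is a gain of −L dB): F_i = 10^(NF_i/10), G_i = 10^(G_i,dB/10)
  Stage 1: F_1 = 10^(1.59/10) = 1.442, G_1 = 10^(−1.59/10) = 0.6934
  Stage 2: F_2 = 10^(1.30/10) = 1.349, G_2 = 10^(−1.30/10) = 0.7413
  Stage 3: F_3 = 10^(1.97/10) = 1.574, G_3 = 10^(19.5/10) = 89.13
  Stage 4: F_4 = 10^(4.92/10) = 3.105, G_4 = 10^(−4.26/10) = 0.3750
Friis cascade:
  F = 1.442 + (1.349 − 1)/0.6934 + (1.574 − 1)/0.5140 + (3.105 − 1)/45.81 = 3.108
NF = 10 log₁₀(3.108) = 4.92 dB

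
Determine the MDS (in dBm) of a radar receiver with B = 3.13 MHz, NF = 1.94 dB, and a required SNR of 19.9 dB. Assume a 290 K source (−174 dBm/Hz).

Sensitivity = −174 + 10 log₁₀(B) + NF + SNR_min
= −174 + 64.96 + 1.94 + 19.9
= −87.20 dBm → −87.2 dBm

−87.2 dBm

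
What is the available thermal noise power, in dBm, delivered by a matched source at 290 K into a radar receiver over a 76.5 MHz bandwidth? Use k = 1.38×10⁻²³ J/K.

P_n = kTB = 1.38×10⁻²³ × 290 × 7.65×10⁷ = 3.06×10⁻¹³ W
In dBm: 10 log₁₀(3.06×10⁻¹³ / 10⁻³) = −95.1 dBm

−95.1 dBm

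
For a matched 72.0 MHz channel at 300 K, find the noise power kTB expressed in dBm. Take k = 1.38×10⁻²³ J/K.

P_n = kTB = 1.38×10⁻²³ × 300 × 7.20×10⁷ = 2.98×10⁻¹³ W
In dBm: 10 log₁₀(2.98×10⁻¹³ / 10⁻³) = −95.3 dBm

−95.3 dBm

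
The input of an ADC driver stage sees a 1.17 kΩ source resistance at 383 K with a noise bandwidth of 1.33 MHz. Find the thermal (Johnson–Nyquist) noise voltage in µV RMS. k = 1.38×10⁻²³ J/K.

5.74 µV

V_n = √(4kTRB)
4kTRB = 4 × 1.38×10⁻²³ × 383 × 1.17×10³ × 1.33×10⁶ = 3.29×10⁻¹¹ V²
V_n = √(3.29×10⁻¹¹) = 5.74×10⁻⁶ V = 5.74 µV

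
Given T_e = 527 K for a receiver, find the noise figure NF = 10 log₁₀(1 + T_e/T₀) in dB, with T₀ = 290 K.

F = 1 + T_e/T₀ = 1 + 527/290 = 2.81724
NF = 10 log₁₀(2.81724) = 4.50 dB

4.50 dB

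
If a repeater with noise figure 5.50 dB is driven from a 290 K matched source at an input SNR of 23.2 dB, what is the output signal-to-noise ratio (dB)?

17.70 dB

By definition F = SNR_in/SNR_out, so in dB: SNR_out = SNR_in − NF
SNR_out = 23.2 − 5.50 = 17.70 dB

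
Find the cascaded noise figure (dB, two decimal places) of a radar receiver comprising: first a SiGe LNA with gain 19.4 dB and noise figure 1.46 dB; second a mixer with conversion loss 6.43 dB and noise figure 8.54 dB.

Convert to linear (a loss of L dB is a gain of −L dB): F_i = 10^(NF_i/10), G_i = 10^(G_i,dB/10)
  Stage 1: F_1 = 10^(1.46/10) = 1.400, G_1 = 10^(19.4/10) = 87.10
  Stage 2: F_2 = 10^(8.54/10) = 7.145, G_2 = 10^(−6.43/10) = 0.2275
Friis cascade:
  F = 1.400 + (7.145 − 1)/87.10 = 1.470
NF = 10 log₁₀(1.470) = 1.67 dB

1.67 dB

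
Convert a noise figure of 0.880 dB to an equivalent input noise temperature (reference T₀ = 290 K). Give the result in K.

F = 10^(0.880/10) = 1.22462
T_e = (F − 1)·T₀ = (1.22462 − 1) × 290 = 65.1 K

65.1 K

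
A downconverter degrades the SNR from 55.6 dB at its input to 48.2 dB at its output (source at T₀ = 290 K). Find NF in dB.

NF (dB) = SNR_in(dB) − SNR_out(dB) when the source is at T₀
NF = 55.6 − 48.2 = 7.4 dB

7.4 dB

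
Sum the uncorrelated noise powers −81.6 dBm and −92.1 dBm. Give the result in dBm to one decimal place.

−81.2 dBm

Convert to linear, add, convert back:
P₁ = 6.92×10⁻¹² W, P₂ = 6.17×10⁻¹³ W
P_tot = 7.53×10⁻¹² W → 10 log₁₀(P_tot / 10⁻³) = −81.2 dBm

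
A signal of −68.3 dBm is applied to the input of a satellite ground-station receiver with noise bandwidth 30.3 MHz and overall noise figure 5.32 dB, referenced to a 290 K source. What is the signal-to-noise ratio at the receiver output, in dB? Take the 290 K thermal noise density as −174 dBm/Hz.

Noise floor: N = −174 + 10 log₁₀(B) + NF
10 log₁₀(3.03×10⁷) = 74.81 dB
N = −174 + 74.81 + 5.32 = −93.87 dBm
SNR = P_sig − N = −68.3 − (−93.87) = 25.57 dB → 25.6 dB

25.6 dB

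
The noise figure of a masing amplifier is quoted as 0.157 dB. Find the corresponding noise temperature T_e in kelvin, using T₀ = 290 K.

10.7 K

F = 10^(0.157/10) = 1.03681
T_e = (F − 1)·T₀ = (1.03681 − 1) × 290 = 10.7 K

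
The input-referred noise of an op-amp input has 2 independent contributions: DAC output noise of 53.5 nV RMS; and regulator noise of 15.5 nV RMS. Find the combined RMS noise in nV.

Uncorrelated sources add in power (mean-square): V_tot = √(ΣV_i²)
V_tot = √[(5.35×10⁻⁸)² + (1.55×10⁻⁸)²] = 5.57×10⁻⁸ V = 55.7 nV

55.7 nV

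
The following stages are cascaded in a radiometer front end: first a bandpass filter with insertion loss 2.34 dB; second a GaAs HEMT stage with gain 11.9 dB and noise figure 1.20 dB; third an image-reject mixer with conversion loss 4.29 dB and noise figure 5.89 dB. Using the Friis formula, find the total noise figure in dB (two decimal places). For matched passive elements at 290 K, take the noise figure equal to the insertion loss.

Convert to linear (a loss of L dB is a gain of −L dB): F_i = 10^(NF_i/10), G_i = 10^(G_i,dB/10)
  Stage 1: F_1 = 10^(2.34/10) = 1.714, G_1 = 10^(−2.34/10) = 0.5834
  Stage 2: F_2 = 10^(1.20/10) = 1.318, G_2 = 10^(11.9/10) = 15.49
  Stage 3: F_3 = 10^(5.89/10) = 3.882, G_3 = 10^(−4.29/10) = 0.3724
Friis cascade:
  F = 1.714 + (1.318 − 1)/0.5834 + (3.882 − 1)/9.036 = 2.578
NF = 10 log₁₀(2.578) = 4.11 dB

4.11 dB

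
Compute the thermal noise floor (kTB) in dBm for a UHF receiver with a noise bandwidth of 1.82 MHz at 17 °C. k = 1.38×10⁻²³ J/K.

T = 17 °C + 273.15 = 290.15 K
P_n = kTB = 1.38×10⁻²³ × 290.15 × 1.82×10⁶ = 7.29×10⁻¹⁵ W
In dBm: 10 log₁₀(7.29×10⁻¹⁵ / 10⁻³) = −111.4 dBm

−111.4 dBm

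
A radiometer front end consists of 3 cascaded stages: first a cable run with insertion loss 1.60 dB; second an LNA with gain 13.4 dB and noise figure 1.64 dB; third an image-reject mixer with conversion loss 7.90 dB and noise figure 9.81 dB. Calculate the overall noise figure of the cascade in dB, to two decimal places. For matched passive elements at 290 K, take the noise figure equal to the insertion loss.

Convert to linear (a loss of L dB is a gain of −L dB): F_i = 10^(NF_i/10), G_i = 10^(G_i,dB/10)
  Stage 1: F_1 = 10^(1.60/10) = 1.445, G_1 = 10^(−1.60/10) = 0.6918
  Stage 2: F_2 = 10^(1.64/10) = 1.459, G_2 = 10^(13.4/10) = 21.88
  Stage 3: F_3 = 10^(9.81/10) = 9.572, G_3 = 10^(−7.90/10) = 0.1622
Friis cascade:
  F = 1.445 + (1.459 − 1)/0.6918 + (9.572 − 1)/15.14 = 2.675
NF = 10 log₁₀(2.675) = 4.27 dB

4.27 dB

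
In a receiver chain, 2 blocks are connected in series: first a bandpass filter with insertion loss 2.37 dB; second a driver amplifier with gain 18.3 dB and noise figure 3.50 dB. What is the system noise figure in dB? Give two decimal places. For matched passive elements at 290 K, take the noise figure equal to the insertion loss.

5.87 dB

Convert to linear (a loss of L dB is a gain of −L dB): F_i = 10^(NF_i/10), G_i = 10^(G_i,dB/10)
  Stage 1: F_1 = 10^(2.37/10) = 1.726, G_1 = 10^(−2.37/10) = 0.5794
  Stage 2: F_2 = 10^(3.50/10) = 2.239, G_2 = 10^(18.3/10) = 67.61
Friis cascade:
  F = 1.726 + (2.239 − 1)/0.5794 = 3.864
NF = 10 log₁₀(3.864) = 5.87 dB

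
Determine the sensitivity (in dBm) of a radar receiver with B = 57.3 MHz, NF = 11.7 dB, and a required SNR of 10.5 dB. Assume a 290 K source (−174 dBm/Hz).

−74.2 dBm

Sensitivity = −174 + 10 log₁₀(B) + NF + SNR_min
= −174 + 77.58 + 11.7 + 10.5
= −74.22 dBm → −74.2 dBm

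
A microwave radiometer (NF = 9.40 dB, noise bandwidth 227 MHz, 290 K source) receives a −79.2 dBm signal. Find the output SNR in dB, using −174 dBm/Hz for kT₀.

Noise floor: N = −174 + 10 log₁₀(B) + NF
10 log₁₀(2.27×10⁸) = 83.56 dB
N = −174 + 83.56 + 9.40 = −81.04 dBm
SNR = P_sig − N = −79.2 − (−81.04) = 1.84 dB → 1.8 dB

1.8 dB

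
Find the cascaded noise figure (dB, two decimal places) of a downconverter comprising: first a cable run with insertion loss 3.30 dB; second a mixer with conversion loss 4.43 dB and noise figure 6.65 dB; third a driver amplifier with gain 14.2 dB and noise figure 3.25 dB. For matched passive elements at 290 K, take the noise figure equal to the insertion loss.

Convert to linear (a loss of L dB is a gain of −L dB): F_i = 10^(NF_i/10), G_i = 10^(G_i,dB/10)
  Stage 1: F_1 = 10^(3.30/10) = 2.138, G_1 = 10^(−3.30/10) = 0.4677
  Stage 2: F_2 = 10^(6.65/10) = 4.624, G_2 = 10^(−4.43/10) = 0.3606
  Stage 3: F_3 = 10^(3.25/10) = 2.113, G_3 = 10^(14.2/10) = 26.30
Friis cascade:
  F = 2.138 + (4.624 − 1)/0.4677 + (2.113 − 1)/0.1687 = 16.49
NF = 10 log₁₀(16.49) = 12.17 dB

12.17 dB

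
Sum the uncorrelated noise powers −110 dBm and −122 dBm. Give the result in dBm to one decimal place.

Convert to linear, add, convert back:
P₁ = 1.00×10⁻¹⁴ W, P₂ = 6.31×10⁻¹⁶ W
P_tot = 1.06×10⁻¹⁴ W → 10 log₁₀(P_tot / 10⁻³) = −109.7 dBm

−109.7 dBm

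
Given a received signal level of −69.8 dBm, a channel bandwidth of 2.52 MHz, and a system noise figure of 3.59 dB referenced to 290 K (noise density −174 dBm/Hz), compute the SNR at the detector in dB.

36.6 dB

Noise floor: N = −174 + 10 log₁₀(B) + NF
10 log₁₀(2.52×10⁶) = 64.01 dB
N = −174 + 64.01 + 3.59 = −106.40 dBm
SNR = P_sig − N = −69.8 − (−106.40) = 36.60 dB → 36.6 dB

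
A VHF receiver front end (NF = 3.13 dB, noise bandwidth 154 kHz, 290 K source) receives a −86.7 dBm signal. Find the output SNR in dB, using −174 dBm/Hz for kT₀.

Noise floor: N = −174 + 10 log₁₀(B) + NF
10 log₁₀(1.54×10⁵) = 51.88 dB
N = −174 + 51.88 + 3.13 = −118.99 dBm
SNR = P_sig − N = −86.7 − (−118.99) = 32.29 dB → 32.3 dB

32.3 dB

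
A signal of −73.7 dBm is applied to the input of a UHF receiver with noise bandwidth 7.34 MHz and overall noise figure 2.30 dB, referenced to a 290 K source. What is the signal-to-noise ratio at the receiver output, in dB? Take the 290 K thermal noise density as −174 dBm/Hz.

29.3 dB

Noise floor: N = −174 + 10 log₁₀(B) + NF
10 log₁₀(7.34×10⁶) = 68.66 dB
N = −174 + 68.66 + 2.30 = −103.04 dBm
SNR = P_sig − N = −73.7 − (−103.04) = 29.34 dB → 29.3 dB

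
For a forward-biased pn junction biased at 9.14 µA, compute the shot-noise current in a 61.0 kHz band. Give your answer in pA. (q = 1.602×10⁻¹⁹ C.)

I_n = √(2qI·B)
2qI·B = 2 × 1.602×10⁻¹⁹ × 9.14×10⁻⁶ × 6.10×10⁴ = 1.79×10⁻¹⁹ A²
I_n = √(1.79×10⁻¹⁹) = 4.23×10⁻¹⁰ A = 423 pA

423 pA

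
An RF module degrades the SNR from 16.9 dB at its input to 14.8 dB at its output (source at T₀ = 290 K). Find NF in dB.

NF (dB) = SNR_in(dB) − SNR_out(dB) when the source is at T₀
NF = 16.9 − 14.8 = 2.1 dB

2.1 dB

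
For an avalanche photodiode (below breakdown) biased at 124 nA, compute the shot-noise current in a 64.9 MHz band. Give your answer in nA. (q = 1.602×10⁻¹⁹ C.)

1.61 nA

I_n = √(2qI·B)
2qI·B = 2 × 1.602×10⁻¹⁹ × 1.24×10⁻⁷ × 6.49×10⁷ = 2.58×10⁻¹⁸ A²
I_n = √(2.58×10⁻¹⁸) = 1.61×10⁻⁹ A = 1.61 nA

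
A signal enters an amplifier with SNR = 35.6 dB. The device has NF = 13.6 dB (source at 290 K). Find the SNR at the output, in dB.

22.0 dB

By definition F = SNR_in/SNR_out, so in dB: SNR_out = SNR_in − NF
SNR_out = 35.6 − 13.6 = 22.0 dB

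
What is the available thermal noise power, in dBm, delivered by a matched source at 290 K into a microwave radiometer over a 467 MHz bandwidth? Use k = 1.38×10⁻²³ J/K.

−87.3 dBm

P_n = kTB = 1.38×10⁻²³ × 290 × 4.67×10⁸ = 1.87×10⁻¹² W
In dBm: 10 log₁₀(1.87×10⁻¹² / 10⁻³) = −87.3 dBm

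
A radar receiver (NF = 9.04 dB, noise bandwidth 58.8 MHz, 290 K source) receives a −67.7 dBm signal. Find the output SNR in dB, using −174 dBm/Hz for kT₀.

Noise floor: N = −174 + 10 log₁₀(B) + NF
10 log₁₀(5.88×10⁷) = 77.69 dB
N = −174 + 77.69 + 9.04 = −87.27 dBm
SNR = P_sig − N = −67.7 − (−87.27) = 19.57 dB → 19.6 dB

19.6 dB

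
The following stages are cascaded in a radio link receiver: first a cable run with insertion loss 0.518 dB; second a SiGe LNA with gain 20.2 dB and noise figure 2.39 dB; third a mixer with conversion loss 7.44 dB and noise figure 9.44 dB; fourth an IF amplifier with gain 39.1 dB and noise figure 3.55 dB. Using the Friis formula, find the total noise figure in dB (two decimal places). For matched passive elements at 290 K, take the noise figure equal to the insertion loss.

3.25 dB

Convert to linear (a loss of L dB is a gain of −L dB): F_i = 10^(NF_i/10), G_i = 10^(G_i,dB/10)
  Stage 1: F_1 = 10^(0.518/10) = 1.127, G_1 = 10^(−0.518/10) = 0.8876
  Stage 2: F_2 = 10^(2.39/10) = 1.734, G_2 = 10^(20.2/10) = 104.7
  Stage 3: F_3 = 10^(9.44/10) = 8.790, G_3 = 10^(−7.44/10) = 0.1803
  Stage 4: F_4 = 10^(3.55/10) = 2.265, G_4 = 10^(39.1/10) = 8128
Friis cascade:
  F = 1.127 + (1.734 − 1)/0.8876 + (8.790 − 1)/92.94 + (2.265 − 1)/16.76 = 2.113
NF = 10 log₁₀(2.113) = 3.25 dB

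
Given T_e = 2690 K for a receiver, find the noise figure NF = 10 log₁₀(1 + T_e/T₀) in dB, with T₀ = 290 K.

F = 1 + T_e/T₀ = 1 + 2690/290 = 10.2759
NF = 10 log₁₀(10.2759) = 10.12 dB

10.12 dB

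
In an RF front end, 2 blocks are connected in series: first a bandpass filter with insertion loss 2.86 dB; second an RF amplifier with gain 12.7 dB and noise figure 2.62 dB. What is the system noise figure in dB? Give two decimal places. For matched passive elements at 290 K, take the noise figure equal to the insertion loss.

5.48 dB

Convert to linear (a loss of L dB is a gain of −L dB): F_i = 10^(NF_i/10), G_i = 10^(G_i,dB/10)
  Stage 1: F_1 = 10^(2.86/10) = 1.932, G_1 = 10^(−2.86/10) = 0.5176
  Stage 2: F_2 = 10^(2.62/10) = 1.828, G_2 = 10^(12.7/10) = 18.62
Friis cascade:
  F = 1.932 + (1.828 − 1)/0.5176 = 3.532
NF = 10 log₁₀(3.532) = 5.48 dB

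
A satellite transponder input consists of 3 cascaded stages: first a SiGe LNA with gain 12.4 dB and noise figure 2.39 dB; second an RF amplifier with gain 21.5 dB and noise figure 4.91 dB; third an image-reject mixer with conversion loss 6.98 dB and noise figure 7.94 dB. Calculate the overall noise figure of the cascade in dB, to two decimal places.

2.69 dB

Convert to linear (a loss of L dB is a gain of −L dB): F_i = 10^(NF_i/10), G_i = 10^(G_i,dB/10)
  Stage 1: F_1 = 10^(2.39/10) = 1.734, G_1 = 10^(12.4/10) = 17.38
  Stage 2: F_2 = 10^(4.91/10) = 3.097, G_2 = 10^(21.5/10) = 141.3
  Stage 3: F_3 = 10^(7.94/10) = 6.223, G_3 = 10^(−6.98/10) = 0.2004
Friis cascade:
  F = 1.734 + (3.097 − 1)/17.38 + (6.223 − 1)/2455 = 1.857
NF = 10 log₁₀(1.857) = 2.69 dB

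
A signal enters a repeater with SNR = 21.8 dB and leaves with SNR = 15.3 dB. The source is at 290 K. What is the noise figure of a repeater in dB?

NF (dB) = SNR_in(dB) − SNR_out(dB) when the source is at T₀
NF = 21.8 − 15.3 = 6.5 dB

6.5 dB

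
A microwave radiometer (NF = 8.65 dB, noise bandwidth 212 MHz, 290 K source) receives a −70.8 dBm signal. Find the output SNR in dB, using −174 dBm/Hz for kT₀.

11.3 dB

Noise floor: N = −174 + 10 log₁₀(B) + NF
10 log₁₀(2.12×10⁸) = 83.26 dB
N = −174 + 83.26 + 8.65 = −82.09 dBm
SNR = P_sig − N = −70.8 − (−82.09) = 11.29 dB → 11.3 dB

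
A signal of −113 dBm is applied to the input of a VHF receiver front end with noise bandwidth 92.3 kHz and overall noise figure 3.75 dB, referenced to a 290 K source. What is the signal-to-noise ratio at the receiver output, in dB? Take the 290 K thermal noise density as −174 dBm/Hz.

7.6 dB

Noise floor: N = −174 + 10 log₁₀(B) + NF
10 log₁₀(9.23×10⁴) = 49.65 dB
N = −174 + 49.65 + 3.75 = −120.60 dBm
SNR = P_sig − N = −113 − (−120.60) = 7.60 dB → 7.6 dB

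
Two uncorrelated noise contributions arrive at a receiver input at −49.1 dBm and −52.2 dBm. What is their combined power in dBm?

Convert to linear, add, convert back:
P₁ = 1.23×10⁻⁸ W, P₂ = 6.03×10⁻⁹ W
P_tot = 1.83×10⁻⁸ W → 10 log₁₀(P_tot / 10⁻³) = −47.4 dBm

−47.4 dBm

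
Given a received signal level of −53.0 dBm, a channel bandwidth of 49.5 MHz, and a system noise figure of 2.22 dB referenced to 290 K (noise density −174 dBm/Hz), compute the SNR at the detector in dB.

41.8 dB

Noise floor: N = −174 + 10 log₁₀(B) + NF
10 log₁₀(4.95×10⁷) = 76.95 dB
N = −174 + 76.95 + 2.22 = −94.83 dBm
SNR = P_sig − N = −53.0 − (−94.83) = 41.83 dB → 41.8 dB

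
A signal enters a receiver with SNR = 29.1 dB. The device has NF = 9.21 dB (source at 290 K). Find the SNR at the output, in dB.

19.89 dB

By definition F = SNR_in/SNR_out, so in dB: SNR_out = SNR_in − NF
SNR_out = 29.1 − 9.21 = 19.89 dB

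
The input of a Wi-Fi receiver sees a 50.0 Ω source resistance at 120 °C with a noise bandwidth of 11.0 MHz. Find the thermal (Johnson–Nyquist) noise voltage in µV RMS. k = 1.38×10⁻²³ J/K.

T = 120 °C + 273.15 = 393.15 K
V_n = √(4kTRB)
4kTRB = 4 × 1.38×10⁻²³ × 393.15 × 5.00×10¹ × 1.10×10⁷ = 1.19×10⁻¹¹ V²
V_n = √(1.19×10⁻¹¹) = 3.45×10⁻⁶ V = 3.45 µV

3.45 µV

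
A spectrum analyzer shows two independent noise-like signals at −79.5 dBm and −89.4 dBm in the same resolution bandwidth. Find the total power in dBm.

−79.1 dBm

Convert to linear, add, convert back:
P₁ = 1.12×10⁻¹¹ W, P₂ = 1.15×10⁻¹² W
P_tot = 1.24×10⁻¹¹ W → 10 log₁₀(P_tot / 10⁻³) = −79.1 dBm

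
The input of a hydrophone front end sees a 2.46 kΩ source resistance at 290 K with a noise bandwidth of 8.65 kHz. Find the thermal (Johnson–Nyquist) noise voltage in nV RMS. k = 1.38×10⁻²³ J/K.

V_n = √(4kTRB)
4kTRB = 4 × 1.38×10⁻²³ × 290 × 2.46×10³ × 8.65×10³ = 3.41×10⁻¹³ V²
V_n = √(3.41×10⁻¹³) = 5.84×10⁻⁷ V = 584 nV

584 nV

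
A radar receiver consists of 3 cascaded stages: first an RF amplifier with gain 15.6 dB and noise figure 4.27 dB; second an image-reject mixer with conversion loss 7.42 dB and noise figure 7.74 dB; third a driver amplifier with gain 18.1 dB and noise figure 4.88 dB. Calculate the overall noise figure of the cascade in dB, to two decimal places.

4.95 dB

Convert to linear (a loss of L dB is a gain of −L dB): F_i = 10^(NF_i/10), G_i = 10^(G_i,dB/10)
  Stage 1: F_1 = 10^(4.27/10) = 2.673, G_1 = 10^(15.6/10) = 36.31
  Stage 2: F_2 = 10^(7.74/10) = 5.943, G_2 = 10^(−7.42/10) = 0.1811
  Stage 3: F_3 = 10^(4.88/10) = 3.076, G_3 = 10^(18.1/10) = 64.57
Friis cascade:
  F = 2.673 + (5.943 − 1)/36.31 + (3.076 − 1)/6.577 = 3.125
NF = 10 log₁₀(3.125) = 4.95 dB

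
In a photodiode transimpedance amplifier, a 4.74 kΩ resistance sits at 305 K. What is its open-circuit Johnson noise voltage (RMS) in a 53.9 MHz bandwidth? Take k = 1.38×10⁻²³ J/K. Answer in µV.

V_n = √(4kTRB)
4kTRB = 4 × 1.38×10⁻²³ × 305 × 4.74×10³ × 5.39×10⁷ = 4.30×10⁻⁹ V²
V_n = √(4.30×10⁻⁹) = 6.56×10⁻⁵ V = 65.6 µV

65.6 µV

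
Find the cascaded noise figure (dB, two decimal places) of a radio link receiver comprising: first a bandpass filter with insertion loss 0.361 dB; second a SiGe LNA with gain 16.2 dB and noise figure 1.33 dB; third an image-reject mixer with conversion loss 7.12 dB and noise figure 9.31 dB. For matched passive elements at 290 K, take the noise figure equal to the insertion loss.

2.23 dB

Convert to linear (a loss of L dB is a gain of −L dB): F_i = 10^(NF_i/10), G_i = 10^(G_i,dB/10)
  Stage 1: F_1 = 10^(0.361/10) = 1.087, G_1 = 10^(−0.361/10) = 0.9202
  Stage 2: F_2 = 10^(1.33/10) = 1.358, G_2 = 10^(16.2/10) = 41.69
  Stage 3: F_3 = 10^(9.31/10) = 8.531, G_3 = 10^(−7.12/10) = 0.1941
Friis cascade:
  F = 1.087 + (1.358 − 1)/0.9202 + (8.531 − 1)/38.36 = 1.672
NF = 10 log₁₀(1.672) = 2.23 dB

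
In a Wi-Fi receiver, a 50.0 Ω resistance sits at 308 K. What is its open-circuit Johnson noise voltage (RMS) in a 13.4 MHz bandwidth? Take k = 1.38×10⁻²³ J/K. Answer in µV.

V_n = √(4kTRB)
4kTRB = 4 × 1.38×10⁻²³ × 308 × 5.00×10¹ × 1.34×10⁷ = 1.14×10⁻¹¹ V²
V_n = √(1.14×10⁻¹¹) = 3.38×10⁻⁶ V = 3.38 µV

3.38 µV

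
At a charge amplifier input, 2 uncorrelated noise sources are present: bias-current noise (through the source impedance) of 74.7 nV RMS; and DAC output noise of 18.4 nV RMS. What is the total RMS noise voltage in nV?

Uncorrelated sources add in power (mean-square): V_tot = √(ΣV_i²)
V_tot = √[(7.47×10⁻⁸)² + (1.84×10⁻⁸)²] = 7.69×10⁻⁸ V = 76.9 nV

76.9 nV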